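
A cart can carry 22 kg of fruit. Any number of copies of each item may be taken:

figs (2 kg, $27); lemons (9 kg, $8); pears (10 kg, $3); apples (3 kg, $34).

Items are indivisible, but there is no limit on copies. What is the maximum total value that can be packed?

Best value-per-unit is figs at 27/2, and filling with it alone uses weight 11×2=22. No mix of the others beats 11×27 = 297.

$297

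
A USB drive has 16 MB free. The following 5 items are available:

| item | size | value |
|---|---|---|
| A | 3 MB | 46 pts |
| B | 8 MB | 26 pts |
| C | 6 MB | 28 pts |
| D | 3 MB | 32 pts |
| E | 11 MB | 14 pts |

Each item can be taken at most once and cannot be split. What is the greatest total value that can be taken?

106 pts

Check high-value combinations within 16 MB:
- A+C+D: size 3+6+3=12, value 46+28+32=106
- A+B+D: size 3+8+3=14, value 46+26+32=104
- A+D: size 3+3=6, value 46+32=78
- A+C: size 3+6=9, value 46+28=74
- A+B: size 3+8=11, value 46+26=72
Best: 106 pts.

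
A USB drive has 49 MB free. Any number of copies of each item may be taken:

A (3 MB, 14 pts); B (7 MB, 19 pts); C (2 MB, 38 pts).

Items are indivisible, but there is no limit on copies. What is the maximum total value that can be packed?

Best value-per-unit is C at 38/2, and filling with it alone uses size 24×2=48. No mix of the others beats 24×38 = 912.

912 pts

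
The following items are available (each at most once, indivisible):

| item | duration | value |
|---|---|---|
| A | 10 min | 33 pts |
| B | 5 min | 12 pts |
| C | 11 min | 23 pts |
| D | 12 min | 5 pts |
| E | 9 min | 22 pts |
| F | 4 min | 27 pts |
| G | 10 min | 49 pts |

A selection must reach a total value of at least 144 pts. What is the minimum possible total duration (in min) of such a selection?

Subsets with value ≥ 144, sorted by total duration:
- A+B+C+F+G: duration 40, value 144
- A+C+E+F+G: duration 44, value 154
Minimum duration: 40 min.

40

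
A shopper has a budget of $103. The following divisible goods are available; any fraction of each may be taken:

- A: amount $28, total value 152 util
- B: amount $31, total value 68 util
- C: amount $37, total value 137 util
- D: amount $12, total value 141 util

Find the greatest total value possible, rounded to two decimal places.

487.03

Take in order of value per unit:
- D (141/12 per unit): all 12 → value 141, running total 141.00
- A (152/28 per unit): all 28 → value 152, running total 293.00
- C (137/37 per unit): all 37 → value 137, running total 430.00
- B (68/31 per unit): 26 of 31 → value 26×68/31 = 57.0323, running total 487.03
Total 487.03.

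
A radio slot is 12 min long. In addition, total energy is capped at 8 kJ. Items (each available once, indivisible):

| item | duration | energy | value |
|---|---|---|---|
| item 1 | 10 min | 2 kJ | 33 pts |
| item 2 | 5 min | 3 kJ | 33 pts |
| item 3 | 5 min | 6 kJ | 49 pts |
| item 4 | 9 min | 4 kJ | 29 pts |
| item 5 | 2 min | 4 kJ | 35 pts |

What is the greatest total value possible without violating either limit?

Feasible sets respecting both limits:
- item 1+item 5: duration 12, energy 6, value 68
- item 2+item 5: duration 7, energy 7, value 68
- item 4+item 5: duration 11, energy 8, value 64
- item 3: duration 5, energy 6, value 49
Best: 68 pts.

68 pts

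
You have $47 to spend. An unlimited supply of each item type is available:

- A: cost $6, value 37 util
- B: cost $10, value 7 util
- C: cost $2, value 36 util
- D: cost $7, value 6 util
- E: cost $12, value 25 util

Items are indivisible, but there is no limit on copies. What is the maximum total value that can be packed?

Best value-per-unit is C at 36/2, and filling with it alone uses cost 23×2=46. No mix of the others beats 23×36 = 828.

828 util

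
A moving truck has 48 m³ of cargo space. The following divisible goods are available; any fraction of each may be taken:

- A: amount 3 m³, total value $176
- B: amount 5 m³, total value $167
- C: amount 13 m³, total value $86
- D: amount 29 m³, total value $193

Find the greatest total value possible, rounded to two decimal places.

Take in order of value per unit:
- A (176/3 per unit): all 3 → value 176, running total 176.00
- B (167/5 per unit): all 5 → value 167, running total 343.00
- D (193/29 per unit): all 29 → value 193, running total 536.00
- C (86/13 per unit): 11 of 13 → value 11×86/13 = 72.7692, running total 608.77
Total 608.77.

608.77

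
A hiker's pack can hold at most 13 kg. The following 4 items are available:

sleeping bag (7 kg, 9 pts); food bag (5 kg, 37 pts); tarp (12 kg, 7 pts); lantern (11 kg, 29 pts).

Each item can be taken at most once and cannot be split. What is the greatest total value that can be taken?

46 pts

Check high-value combinations within 13 kg:
- sleeping bag+food bag: weight 7+5=12, value 9+37=46
- food bag: weight 5, value 37
- lantern: weight 11, value 29
Best: 46 pts.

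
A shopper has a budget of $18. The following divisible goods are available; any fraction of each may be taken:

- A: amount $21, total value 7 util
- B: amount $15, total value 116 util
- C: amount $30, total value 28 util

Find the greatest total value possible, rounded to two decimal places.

118.80

Take in order of value per unit:
- B (116/15 per unit): all 15 → value 116, running total 116.00
- C (28/30 per unit): 3 of 30 → value 3×28/30 = 2.8000, running total 118.80
Total 118.80.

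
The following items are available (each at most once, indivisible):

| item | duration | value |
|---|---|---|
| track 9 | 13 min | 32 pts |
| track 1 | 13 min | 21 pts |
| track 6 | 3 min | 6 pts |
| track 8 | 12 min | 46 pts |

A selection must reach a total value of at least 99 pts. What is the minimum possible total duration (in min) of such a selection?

Subsets with value ≥ 99, sorted by total duration:
- track 9+track 1+track 8: duration 38, value 99
- track 9+track 1+track 6+track 8: duration 41, value 105
Minimum duration: 38 min.

38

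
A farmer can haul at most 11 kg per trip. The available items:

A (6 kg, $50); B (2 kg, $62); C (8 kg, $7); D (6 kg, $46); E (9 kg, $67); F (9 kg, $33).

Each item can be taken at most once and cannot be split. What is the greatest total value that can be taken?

Check high-value combinations within 11 kg:
- B+E: weight 2+9=11, value 62+67=129
- A+B: weight 6+2=8, value 50+62=112
- B+D: weight 2+6=8, value 62+46=108
Best: $129.

$129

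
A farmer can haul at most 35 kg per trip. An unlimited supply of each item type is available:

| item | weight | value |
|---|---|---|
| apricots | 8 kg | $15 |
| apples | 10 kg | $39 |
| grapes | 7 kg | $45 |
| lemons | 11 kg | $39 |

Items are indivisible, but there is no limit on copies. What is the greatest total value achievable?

$225

Best value-per-unit is grapes at 45/7, and filling with it alone uses weight 5×7=35. No mix of the others beats 5×45 = 225.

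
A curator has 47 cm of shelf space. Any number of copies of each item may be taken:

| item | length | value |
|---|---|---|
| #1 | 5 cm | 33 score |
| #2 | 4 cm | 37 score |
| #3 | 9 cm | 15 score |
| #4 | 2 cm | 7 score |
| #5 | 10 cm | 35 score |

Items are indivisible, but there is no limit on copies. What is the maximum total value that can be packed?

414 score

Best value-per-unit is #2 at 37/4; filling with it alone gives 11×37 = 407.
Optimal mix: 11×#2 + 1×#4 → length 46, value 414.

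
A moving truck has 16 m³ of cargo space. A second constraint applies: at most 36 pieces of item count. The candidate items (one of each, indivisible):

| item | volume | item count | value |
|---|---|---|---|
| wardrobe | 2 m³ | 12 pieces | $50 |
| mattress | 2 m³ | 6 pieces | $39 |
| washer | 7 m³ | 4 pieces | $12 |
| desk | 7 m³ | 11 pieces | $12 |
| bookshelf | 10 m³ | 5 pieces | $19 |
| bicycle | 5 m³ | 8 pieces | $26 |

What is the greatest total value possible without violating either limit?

$127

Feasible sets respecting both limits:
- wardrobe+mattress+washer+bicycle: volume 16, item count 30, value 127
- wardrobe+mattress+bicycle: volume 9, item count 26, value 115
- wardrobe+mattress+bookshelf: volume 14, item count 23, value 108
Best: $127.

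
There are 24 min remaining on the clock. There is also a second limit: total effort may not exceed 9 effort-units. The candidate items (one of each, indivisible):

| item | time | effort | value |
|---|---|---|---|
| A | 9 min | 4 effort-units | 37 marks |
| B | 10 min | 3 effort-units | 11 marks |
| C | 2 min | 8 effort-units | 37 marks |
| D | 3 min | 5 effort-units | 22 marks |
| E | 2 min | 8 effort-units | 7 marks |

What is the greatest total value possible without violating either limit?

Feasible sets respecting both limits:
- A+D: time 12, effort 9, value 59
- A+B: time 19, effort 7, value 48
- A: time 9, effort 4, value 37
Best: 59 marks.

59 marks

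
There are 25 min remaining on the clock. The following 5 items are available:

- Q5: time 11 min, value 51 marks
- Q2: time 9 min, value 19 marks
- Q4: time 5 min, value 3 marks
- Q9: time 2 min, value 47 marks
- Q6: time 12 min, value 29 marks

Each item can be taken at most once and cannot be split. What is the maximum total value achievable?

127 marks

This is a 0/1 knapsack; check combinations near the capacity.
- Q5+Q9+Q6: time 11+2+12=25, value 51+47+29=127
- Q5+Q2+Q9: time 11+9+2=22, value 51+19+47=117
- Q5+Q4+Q9: time 11+5+2=18, value 51+3+47=101
- Q5+Q9: time 11+2=13, value 51+47=98
- Q2+Q9+Q6: time 9+2+12=23, value 19+47+29=95
Best: 127 marks.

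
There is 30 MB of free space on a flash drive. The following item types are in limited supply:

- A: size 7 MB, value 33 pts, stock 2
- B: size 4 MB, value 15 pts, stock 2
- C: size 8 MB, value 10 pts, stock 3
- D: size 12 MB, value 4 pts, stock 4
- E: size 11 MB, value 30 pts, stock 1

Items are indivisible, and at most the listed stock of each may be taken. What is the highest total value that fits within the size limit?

111 pts

Best selections within size 30 and stock limits:
- 2×A + 1×B + 1×E: size 29, value 111
- 2×A + 2×B + 1×C: size 30, value 106
- 2×A + 2×B: size 22, value 96
Best: 111 pts.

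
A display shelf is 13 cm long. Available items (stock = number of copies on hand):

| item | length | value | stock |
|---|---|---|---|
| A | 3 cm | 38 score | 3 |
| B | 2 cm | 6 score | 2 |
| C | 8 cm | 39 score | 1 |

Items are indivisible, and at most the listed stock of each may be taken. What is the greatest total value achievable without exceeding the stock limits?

Top feasible selections:
- 3×A + 2×B: length 13, value 126
- 3×A + 1×B: length 11, value 120
- 3×A: length 9, value 114
Best: 126 score.

126 score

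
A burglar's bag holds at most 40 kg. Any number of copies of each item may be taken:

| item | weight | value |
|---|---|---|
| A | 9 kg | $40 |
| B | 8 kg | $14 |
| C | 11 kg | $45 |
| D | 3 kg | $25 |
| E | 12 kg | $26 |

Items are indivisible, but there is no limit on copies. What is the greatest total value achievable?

$325

Best value-per-unit is D at 25/3, and filling with it alone uses weight 13×3=39. No mix of the others beats 13×25 = 325.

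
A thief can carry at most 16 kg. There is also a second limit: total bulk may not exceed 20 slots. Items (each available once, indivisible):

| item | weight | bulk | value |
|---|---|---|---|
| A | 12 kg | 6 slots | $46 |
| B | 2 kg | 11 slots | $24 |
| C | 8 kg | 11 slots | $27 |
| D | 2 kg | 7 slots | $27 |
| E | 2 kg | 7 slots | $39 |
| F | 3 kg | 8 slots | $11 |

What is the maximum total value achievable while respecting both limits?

$112

Feasible sets respecting both limits:
- A+D+E: weight 16, bulk 20, value 112
- A+E: weight 14, bulk 13, value 85
- A+D: weight 14, bulk 13, value 73
- A+B: weight 14, bulk 17, value 70
Best: $112.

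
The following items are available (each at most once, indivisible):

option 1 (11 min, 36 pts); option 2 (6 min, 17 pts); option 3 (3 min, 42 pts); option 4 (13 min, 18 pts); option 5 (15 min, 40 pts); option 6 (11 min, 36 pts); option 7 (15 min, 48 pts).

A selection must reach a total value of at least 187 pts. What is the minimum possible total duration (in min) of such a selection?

Subsets with value ≥ 187, sorted by total duration:
- option 1+option 3+option 5+option 6+option 7: duration 55, value 202
- option 1+option 2+option 3+option 4+option 6+option 7: duration 59, value 197
Minimum duration: 55 min.

55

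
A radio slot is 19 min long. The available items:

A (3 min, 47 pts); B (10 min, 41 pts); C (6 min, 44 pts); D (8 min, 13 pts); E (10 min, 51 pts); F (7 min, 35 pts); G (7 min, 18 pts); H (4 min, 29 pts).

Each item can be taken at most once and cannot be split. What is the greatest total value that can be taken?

Check high-value combinations within 19 min:
- A+C+E: duration 3+6+10=19, value 47+44+51=142
- A+B+C: duration 3+10+6=19, value 47+41+44=132
- A+E+H: duration 3+10+4=17, value 47+51+29=127
Best: 142 pts.

142 pts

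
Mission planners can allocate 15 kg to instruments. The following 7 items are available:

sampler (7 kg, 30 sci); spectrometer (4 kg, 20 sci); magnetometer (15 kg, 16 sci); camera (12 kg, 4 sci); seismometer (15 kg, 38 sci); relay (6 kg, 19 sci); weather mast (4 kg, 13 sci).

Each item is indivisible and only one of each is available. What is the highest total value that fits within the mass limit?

63 sci

This is a 0/1 knapsack; check combinations near the capacity.
- sampler+spectrometer+weather mast: mass 7+4+4=15, value 30+20+13=63
- spectrometer+relay+weather mast: mass 4+6+4=14, value 20+19+13=52
- sampler+spectrometer: mass 7+4=11, value 30+20=50
Best: 63 sci.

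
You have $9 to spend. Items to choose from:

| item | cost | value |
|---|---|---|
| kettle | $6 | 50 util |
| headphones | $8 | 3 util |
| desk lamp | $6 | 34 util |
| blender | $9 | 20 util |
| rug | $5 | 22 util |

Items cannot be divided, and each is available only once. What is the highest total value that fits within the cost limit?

50 util

Check high-value combinations within $9:
- kettle: cost 6, value 50
- desk lamp: cost 6, value 34
- rug: cost 5, value 22
- blender: cost 9, value 20
Best: 50 util.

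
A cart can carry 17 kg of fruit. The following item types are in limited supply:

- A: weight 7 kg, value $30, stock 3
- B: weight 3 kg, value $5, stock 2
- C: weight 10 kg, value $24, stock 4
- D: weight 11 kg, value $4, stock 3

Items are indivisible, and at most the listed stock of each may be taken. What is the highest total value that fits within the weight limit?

$65

Best selections within weight 17 and stock limits:
- 2×A + 1×B: weight 17, value 65
- 2×A: weight 14, value 60
- 1×A + 1×C: weight 17, value 54
- 1×A + 2×B: weight 13, value 40
Best: $65.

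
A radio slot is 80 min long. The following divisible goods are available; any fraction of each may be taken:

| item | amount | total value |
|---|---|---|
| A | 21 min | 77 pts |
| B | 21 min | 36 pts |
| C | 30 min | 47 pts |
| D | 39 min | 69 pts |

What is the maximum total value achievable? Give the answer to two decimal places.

180.29

Take in order of value per unit:
- A (77/21 per unit): all 21 → value 77, running total 77.00
- D (69/39 per unit): all 39 → value 69, running total 146.00
- B (36/21 per unit): 20 of 21 → value 20×36/21 = 34.2857, running total 180.29
Total 180.29.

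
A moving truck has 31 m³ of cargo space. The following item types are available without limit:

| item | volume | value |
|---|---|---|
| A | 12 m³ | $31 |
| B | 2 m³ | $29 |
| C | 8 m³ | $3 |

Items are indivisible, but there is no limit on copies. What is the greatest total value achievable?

$435

Best value-per-unit is B at 29/2, and filling with it alone uses volume 15×2=30. No mix of the others beats 15×29 = 435.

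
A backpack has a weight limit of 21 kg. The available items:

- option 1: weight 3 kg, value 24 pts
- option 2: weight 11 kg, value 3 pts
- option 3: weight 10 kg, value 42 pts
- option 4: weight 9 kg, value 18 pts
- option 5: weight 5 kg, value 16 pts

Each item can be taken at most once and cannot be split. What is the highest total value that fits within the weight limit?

This is a 0/1 knapsack; check combinations near the capacity.
- option 1+option 3+option 5: weight 3+10+5=18, value 24+42+16=82
- option 1+option 3: weight 3+10=13, value 24+42=66
- option 3+option 4: weight 10+9=19, value 42+18=60
- option 3+option 5: weight 10+5=15, value 42+16=58
- option 1+option 4+option 5: weight 3+9+5=17, value 24+18+16=58
Best: 82 pts.

82 pts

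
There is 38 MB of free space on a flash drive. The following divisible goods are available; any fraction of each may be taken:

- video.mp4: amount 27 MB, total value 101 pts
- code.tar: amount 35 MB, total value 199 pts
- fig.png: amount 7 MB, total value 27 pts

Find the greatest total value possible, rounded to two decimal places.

Take in order of value per unit:
- code.tar (199/35 per unit): all 35 → value 199, running total 199.00
- fig.png (27/7 per unit): 3 of 7 → value 3×27/7 = 11.5714, running total 210.57
Total 210.57.

210.57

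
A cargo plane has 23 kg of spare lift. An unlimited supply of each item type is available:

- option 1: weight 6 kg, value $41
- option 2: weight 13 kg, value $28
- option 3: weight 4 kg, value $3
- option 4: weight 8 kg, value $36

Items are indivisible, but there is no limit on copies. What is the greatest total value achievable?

Best value-per-unit is option 1 at 41/6; filling with it alone gives 3×41 = 123.
Optimal mix: 3×option 1 + 1×option 3 → weight 22, value 126.

$126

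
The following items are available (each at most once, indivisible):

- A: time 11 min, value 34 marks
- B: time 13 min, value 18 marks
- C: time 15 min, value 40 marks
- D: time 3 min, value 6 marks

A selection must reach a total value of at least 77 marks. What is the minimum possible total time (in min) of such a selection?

29

Subsets with value ≥ 77, sorted by total time:
- A+C+D: time 29, value 80
- A+B+C: time 39, value 92
- A+B+C+D: time 42, value 98
Minimum time: 29 min.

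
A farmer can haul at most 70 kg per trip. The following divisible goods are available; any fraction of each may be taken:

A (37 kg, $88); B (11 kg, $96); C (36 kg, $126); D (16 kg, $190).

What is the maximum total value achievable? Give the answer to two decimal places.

Take in order of value per unit:
- D (190/16 per unit): all 16 → value 190, running total 190.00
- B (96/11 per unit): all 11 → value 96, running total 286.00
- C (126/36 per unit): all 36 → value 126, running total 412.00
- A (88/37 per unit): 7 of 37 → value 7×88/37 = 16.6486, running total 428.65
Total 428.65.

428.65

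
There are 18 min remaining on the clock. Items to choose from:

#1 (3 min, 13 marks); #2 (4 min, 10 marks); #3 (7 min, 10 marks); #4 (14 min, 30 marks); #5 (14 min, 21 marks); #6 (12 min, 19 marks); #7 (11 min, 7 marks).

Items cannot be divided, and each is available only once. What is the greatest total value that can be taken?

This is a 0/1 knapsack; check combinations near the capacity.
- #1+#4: time 3+14=17, value 13+30=43
- #2+#4: time 4+14=18, value 10+30=40
- #1+#5: time 3+14=17, value 13+21=34
Best: 43 marks.

43 marks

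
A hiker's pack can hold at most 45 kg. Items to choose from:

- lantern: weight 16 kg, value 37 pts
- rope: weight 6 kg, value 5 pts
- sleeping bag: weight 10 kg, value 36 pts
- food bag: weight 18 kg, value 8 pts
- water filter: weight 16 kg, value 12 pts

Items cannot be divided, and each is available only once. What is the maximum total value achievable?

85 pts

Check high-value combinations within 45 kg:
- lantern+sleeping bag+water filter: weight 16+10+16=42, value 37+36+12=85
- lantern+sleeping bag+food bag: weight 16+10+18=44, value 37+36+8=81
- lantern+rope+sleeping bag: weight 16+6+10=32, value 37+5+36=78
- lantern+sleeping bag: weight 16+10=26, value 37+36=73
Best: 85 pts.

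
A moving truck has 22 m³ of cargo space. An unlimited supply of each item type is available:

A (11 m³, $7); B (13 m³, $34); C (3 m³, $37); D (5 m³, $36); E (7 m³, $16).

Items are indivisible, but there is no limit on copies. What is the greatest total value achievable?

$259

Best value-per-unit is C at 37/3, and filling with it alone uses volume 7×3=21. No mix of the others beats 7×37 = 259.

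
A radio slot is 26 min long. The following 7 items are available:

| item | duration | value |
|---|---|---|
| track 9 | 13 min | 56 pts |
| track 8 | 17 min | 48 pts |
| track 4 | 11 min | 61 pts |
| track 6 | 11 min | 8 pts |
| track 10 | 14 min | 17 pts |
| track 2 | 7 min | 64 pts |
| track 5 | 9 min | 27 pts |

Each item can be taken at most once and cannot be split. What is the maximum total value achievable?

This is a 0/1 knapsack; check combinations near the capacity.
- track 4+track 2: duration 11+7=18, value 61+64=125
- track 9+track 2: duration 13+7=20, value 56+64=120
- track 9+track 4: duration 13+11=24, value 56+61=117
- track 8+track 2: duration 17+7=24, value 48+64=112
- track 2+track 5: duration 7+9=16, value 64+27=91
Best: 125 pts.

125 pts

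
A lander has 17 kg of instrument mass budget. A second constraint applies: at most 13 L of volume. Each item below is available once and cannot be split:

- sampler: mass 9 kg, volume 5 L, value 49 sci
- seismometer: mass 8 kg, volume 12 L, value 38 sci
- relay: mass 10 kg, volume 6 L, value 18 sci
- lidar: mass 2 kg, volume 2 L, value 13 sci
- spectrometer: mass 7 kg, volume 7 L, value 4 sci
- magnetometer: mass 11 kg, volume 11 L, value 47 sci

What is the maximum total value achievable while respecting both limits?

62 sci

Feasible sets respecting both limits:
- sampler+lidar: mass 11, volume 7, value 62
- lidar+magnetometer: mass 13, volume 13, value 60
- sampler+spectrometer: mass 16, volume 12, value 53
- sampler: mass 9, volume 5, value 49
Best: 62 sci.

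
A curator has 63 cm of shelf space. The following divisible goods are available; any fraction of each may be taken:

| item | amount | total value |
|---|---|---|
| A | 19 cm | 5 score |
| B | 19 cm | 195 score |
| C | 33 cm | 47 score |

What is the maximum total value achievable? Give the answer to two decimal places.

244.89

Take in order of value per unit:
- B (195/19 per unit): all 19 → value 195, running total 195.00
- C (47/33 per unit): all 33 → value 47, running total 242.00
- A (5/19 per unit): 11 of 19 → value 11×5/19 = 2.8947, running total 244.89
Total 244.89.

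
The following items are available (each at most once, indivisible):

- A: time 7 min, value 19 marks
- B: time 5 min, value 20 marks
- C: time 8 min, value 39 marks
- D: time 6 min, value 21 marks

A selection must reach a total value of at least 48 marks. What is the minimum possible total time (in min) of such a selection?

13

Subsets with value ≥ 48, sorted by total time:
- B+C: time 13, value 59
- C+D: time 14, value 60
- A+C: time 15, value 58
- A+B+D: time 18, value 60
Minimum time: 13 min.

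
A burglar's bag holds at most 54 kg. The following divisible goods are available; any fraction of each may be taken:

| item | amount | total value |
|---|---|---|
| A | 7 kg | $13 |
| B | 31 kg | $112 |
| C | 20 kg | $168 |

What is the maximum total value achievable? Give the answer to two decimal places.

285.57

Take in order of value per unit:
- C (168/20 per unit): all 20 → value 168, running total 168.00
- B (112/31 per unit): all 31 → value 112, running total 280.00
- A (13/7 per unit): 3 of 7 → value 3×13/7 = 5.5714, running total 285.57
Total 285.57.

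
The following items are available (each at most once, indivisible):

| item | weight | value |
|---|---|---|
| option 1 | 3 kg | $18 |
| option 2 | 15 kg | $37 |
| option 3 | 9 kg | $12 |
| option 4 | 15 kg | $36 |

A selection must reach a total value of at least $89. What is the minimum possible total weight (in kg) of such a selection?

33

Subsets with value ≥ 89, sorted by total weight:
- option 1+option 2+option 4: weight 33, value 91
- option 1+option 2+option 3+option 4: weight 42, value 103
Minimum weight: 33 kg.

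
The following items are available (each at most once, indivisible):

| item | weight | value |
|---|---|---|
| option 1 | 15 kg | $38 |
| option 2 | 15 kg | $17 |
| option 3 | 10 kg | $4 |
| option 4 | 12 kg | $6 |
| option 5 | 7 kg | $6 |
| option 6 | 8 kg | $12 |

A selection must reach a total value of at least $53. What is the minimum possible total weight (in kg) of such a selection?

Subsets with value ≥ 53, sorted by total weight:
- option 1+option 5+option 6: weight 30, value 56
- option 1+option 2: weight 30, value 55
- option 1+option 3+option 6: weight 33, value 54
- option 1+option 4+option 6: weight 35, value 56
Minimum weight: 30 kg.

30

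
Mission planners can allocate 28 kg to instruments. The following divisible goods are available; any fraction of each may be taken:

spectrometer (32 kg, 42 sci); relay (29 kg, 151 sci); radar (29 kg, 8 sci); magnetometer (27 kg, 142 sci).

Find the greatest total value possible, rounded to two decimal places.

147.21

Take in order of value per unit:
- magnetometer (142/27 per unit): all 27 → value 142, running total 142.00
- relay (151/29 per unit): 1 of 29 → value 1×151/29 = 5.2069, running total 147.21
Total 147.21.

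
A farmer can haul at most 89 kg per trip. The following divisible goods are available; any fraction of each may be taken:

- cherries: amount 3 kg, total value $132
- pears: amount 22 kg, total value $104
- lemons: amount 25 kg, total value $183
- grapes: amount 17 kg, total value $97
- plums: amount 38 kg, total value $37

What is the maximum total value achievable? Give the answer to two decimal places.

537.42

Take in order of value per unit:
- cherries (132/3 per unit): all 3 → value 132, running total 132.00
- lemons (183/25 per unit): all 25 → value 183, running total 315.00
- grapes (97/17 per unit): all 17 → value 97, running total 412.00
- pears (104/22 per unit): all 22 → value 104, running total 516.00
- plums (37/38 per unit): 22 of 38 → value 22×37/38 = 21.4211, running total 537.42
Total 537.42.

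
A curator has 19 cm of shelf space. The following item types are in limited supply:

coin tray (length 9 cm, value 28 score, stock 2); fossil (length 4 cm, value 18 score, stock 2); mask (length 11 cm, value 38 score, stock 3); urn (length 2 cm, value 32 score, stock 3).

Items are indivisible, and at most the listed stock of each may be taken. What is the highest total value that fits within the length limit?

142 score

Top feasible selections:
- 1×coin tray + 1×fossil + 3×urn: length 19, value 142
- 1×mask + 3×urn: length 17, value 134
Best: 142 score.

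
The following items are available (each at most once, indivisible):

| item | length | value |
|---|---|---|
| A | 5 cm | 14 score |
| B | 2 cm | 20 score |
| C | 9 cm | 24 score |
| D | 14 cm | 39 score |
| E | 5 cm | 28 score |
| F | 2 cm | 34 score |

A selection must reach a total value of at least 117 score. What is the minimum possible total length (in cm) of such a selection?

23

Subsets with value ≥ 117, sorted by total length:
- B+D+E+F: length 23, value 121
- A+B+C+E+F: length 23, value 120
- B+C+D+F: length 27, value 117
Minimum length: 23 cm.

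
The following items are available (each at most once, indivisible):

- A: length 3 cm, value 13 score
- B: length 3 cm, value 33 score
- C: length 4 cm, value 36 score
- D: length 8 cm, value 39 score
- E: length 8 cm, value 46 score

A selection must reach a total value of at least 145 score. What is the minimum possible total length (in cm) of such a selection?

Subsets with value ≥ 145, sorted by total length:
- B+C+D+E: length 23, value 154
- A+B+C+D+E: length 26, value 167
Minimum length: 23 cm.

23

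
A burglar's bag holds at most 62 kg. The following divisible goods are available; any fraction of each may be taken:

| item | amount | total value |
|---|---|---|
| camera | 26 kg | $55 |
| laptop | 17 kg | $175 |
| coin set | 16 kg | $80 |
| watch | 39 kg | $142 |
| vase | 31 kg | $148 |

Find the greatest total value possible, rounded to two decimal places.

Take in order of value per unit:
- laptop (175/17 per unit): all 17 → value 175, running total 175.00
- coin set (80/16 per unit): all 16 → value 80, running total 255.00
- vase (148/31 per unit): 29 of 31 → value 29×148/31 = 138.4516, running total 393.45
Total 393.45.

393.45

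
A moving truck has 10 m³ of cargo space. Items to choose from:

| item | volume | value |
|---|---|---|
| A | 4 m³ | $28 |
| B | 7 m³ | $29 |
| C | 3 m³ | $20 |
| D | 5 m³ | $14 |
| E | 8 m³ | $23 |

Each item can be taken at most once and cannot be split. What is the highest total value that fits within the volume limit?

$49

Check high-value combinations within 10 m³:
- B+C: volume 7+3=10, value 29+20=49
- A+C: volume 4+3=7, value 28+20=48
- A+D: volume 4+5=9, value 28+14=42
Best: $49.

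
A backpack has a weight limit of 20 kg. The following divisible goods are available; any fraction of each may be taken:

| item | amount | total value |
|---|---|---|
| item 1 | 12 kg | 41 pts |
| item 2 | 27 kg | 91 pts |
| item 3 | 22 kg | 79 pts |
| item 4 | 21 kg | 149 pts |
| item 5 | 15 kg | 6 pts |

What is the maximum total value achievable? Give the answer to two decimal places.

141.90

Take in order of value per unit:
- item 4 (149/21 per unit): 20 of 21 → value 20×149/21 = 141.9048, running total 141.90
Total 141.90.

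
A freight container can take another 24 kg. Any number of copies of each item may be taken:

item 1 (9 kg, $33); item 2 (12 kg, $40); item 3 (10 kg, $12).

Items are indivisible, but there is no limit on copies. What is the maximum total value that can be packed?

Best value-per-unit is item 1 at 33/9; filling with it alone gives 2×33 = 66.
Optimal mix: 2×item 2 → weight 24, value 80.

$80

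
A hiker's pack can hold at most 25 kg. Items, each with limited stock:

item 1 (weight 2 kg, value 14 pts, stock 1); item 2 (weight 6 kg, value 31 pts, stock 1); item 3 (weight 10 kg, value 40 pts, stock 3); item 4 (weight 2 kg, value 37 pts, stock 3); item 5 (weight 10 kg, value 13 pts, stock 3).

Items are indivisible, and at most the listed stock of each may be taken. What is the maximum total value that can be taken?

Top feasible selections:
- 1×item 1 + 1×item 2 + 1×item 3 + 3×item 4: weight 24, value 196
- 1×item 2 + 1×item 3 + 3×item 4: weight 22, value 182
Best: 196 pts.

196 pts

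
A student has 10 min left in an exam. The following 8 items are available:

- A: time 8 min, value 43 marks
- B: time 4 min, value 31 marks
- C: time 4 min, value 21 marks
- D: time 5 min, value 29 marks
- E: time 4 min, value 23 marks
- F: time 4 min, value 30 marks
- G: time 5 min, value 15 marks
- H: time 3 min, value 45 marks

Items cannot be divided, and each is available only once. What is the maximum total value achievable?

76 marks

Check high-value combinations within 10 min:
- B+H: time 4+3=7, value 31+45=76
- F+H: time 4+3=7, value 30+45=75
- D+H: time 5+3=8, value 29+45=74
Best: 76 marks.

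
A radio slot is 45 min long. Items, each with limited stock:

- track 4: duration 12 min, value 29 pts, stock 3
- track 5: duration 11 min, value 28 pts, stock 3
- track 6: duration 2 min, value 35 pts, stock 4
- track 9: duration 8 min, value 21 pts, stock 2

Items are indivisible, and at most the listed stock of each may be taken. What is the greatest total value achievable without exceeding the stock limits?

Best selections within duration 45 and stock limits:
- 3×track 4 + 4×track 6: duration 44, value 227
- 2×track 4 + 1×track 5 + 4×track 6: duration 43, value 226
- 1×track 4 + 2×track 5 + 4×track 6: duration 42, value 225
Best: 227 pts.

227 pts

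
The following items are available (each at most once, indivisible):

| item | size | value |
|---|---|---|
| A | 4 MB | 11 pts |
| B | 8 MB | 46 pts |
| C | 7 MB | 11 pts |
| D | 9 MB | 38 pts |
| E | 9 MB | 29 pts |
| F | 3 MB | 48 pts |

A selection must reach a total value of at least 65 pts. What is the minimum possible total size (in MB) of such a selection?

Subsets with value ≥ 65, sorted by total size:
- B+F: size 11, value 94
- D+F: size 12, value 86
- E+F: size 12, value 77
Minimum size: 11 MB.

11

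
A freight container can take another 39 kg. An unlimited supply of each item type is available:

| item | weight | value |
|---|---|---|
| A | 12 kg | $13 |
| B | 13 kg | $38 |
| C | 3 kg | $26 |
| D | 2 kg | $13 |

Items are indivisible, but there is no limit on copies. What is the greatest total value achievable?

$338

Best value-per-unit is C at 26/3, and filling with it alone uses weight 13×3=39. No mix of the others beats 13×26 = 338.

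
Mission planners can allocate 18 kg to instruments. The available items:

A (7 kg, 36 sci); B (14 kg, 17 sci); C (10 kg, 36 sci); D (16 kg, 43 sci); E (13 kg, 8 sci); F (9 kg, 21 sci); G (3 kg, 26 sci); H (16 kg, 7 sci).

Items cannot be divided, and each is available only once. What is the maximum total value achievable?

Check high-value combinations within 18 kg:
- A+C: mass 7+10=17, value 36+36=72
- A+G: mass 7+3=10, value 36+26=62
- C+G: mass 10+3=13, value 36+26=62
- A+F: mass 7+9=16, value 36+21=57
- F+G: mass 9+3=12, value 21+26=47
Best: 72 sci.

72 sci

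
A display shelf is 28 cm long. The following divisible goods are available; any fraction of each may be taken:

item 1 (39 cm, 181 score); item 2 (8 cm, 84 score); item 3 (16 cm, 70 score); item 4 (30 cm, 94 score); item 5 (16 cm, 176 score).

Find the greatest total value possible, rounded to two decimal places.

Take in order of value per unit:
- item 5 (176/16 per unit): all 16 → value 176, running total 176.00
- item 2 (84/8 per unit): all 8 → value 84, running total 260.00
- item 1 (181/39 per unit): 4 of 39 → value 4×181/39 = 18.5641, running total 278.56
Total 278.56.

278.56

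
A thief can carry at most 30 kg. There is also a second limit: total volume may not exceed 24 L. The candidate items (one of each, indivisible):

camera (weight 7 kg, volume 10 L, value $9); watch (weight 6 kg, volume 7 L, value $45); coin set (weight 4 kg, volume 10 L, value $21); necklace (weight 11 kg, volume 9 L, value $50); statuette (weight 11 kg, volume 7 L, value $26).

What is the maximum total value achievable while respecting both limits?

$121

Feasible sets respecting both limits:
- watch+necklace+statuette: weight 28, volume 23, value 121
- watch+necklace: weight 17, volume 16, value 95
- watch+coin set+statuette: weight 21, volume 24, value 92
Best: $121.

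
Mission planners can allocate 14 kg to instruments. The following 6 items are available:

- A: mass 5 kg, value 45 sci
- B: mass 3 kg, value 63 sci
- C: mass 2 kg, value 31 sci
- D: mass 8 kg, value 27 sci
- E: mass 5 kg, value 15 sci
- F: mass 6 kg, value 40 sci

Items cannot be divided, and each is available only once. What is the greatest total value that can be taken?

This is a 0/1 knapsack; check combinations near the capacity.
- A+B+F: mass 5+3+6=14, value 45+63+40=148
- A+B+C: mass 5+3+2=10, value 45+63+31=139
- B+C+F: mass 3+2+6=11, value 63+31+40=134
Best: 148 sci.

148 sci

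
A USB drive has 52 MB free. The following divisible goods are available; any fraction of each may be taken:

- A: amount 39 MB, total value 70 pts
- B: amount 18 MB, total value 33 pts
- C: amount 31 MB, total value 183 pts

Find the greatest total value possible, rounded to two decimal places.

221.38

Take in order of value per unit:
- C (183/31 per unit): all 31 → value 183, running total 183.00
- B (33/18 per unit): all 18 → value 33, running total 216.00
- A (70/39 per unit): 3 of 39 → value 3×70/39 = 5.3846, running total 221.38
Total 221.38.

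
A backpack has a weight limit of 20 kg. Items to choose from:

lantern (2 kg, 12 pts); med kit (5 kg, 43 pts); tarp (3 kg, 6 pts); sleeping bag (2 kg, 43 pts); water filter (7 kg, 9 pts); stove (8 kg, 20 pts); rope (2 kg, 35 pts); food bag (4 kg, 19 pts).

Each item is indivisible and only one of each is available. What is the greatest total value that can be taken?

158 pts

This is a 0/1 knapsack; check combinations near the capacity.
- lantern+med kit+tarp+sleeping bag+rope+food bag: weight 2+5+3+2+2+4=18, value 12+43+6+43+35+19=158
- lantern+med kit+sleeping bag+stove+rope: weight 2+5+2+8+2=19, value 12+43+43+20+35=153
- lantern+med kit+sleeping bag+rope+food bag: weight 2+5+2+2+4=15, value 12+43+43+35+19=152
Best: 158 pts.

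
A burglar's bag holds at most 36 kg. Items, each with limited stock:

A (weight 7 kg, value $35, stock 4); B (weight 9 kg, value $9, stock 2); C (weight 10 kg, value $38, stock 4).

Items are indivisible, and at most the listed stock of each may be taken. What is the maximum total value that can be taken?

Best selections within weight 36 and stock limits:
- 2×A + 2×C: weight 34, value 146
- 3×A + 1×C: weight 31, value 143
- 4×A: weight 28, value 140
- 1×A + 1×B + 2×C: weight 36, value 120
Best: $146.

$146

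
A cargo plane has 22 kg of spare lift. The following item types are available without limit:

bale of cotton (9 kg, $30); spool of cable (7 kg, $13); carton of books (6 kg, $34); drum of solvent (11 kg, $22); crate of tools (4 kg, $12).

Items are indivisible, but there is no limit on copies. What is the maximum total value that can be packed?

$114

Best value-per-unit is carton of books at 34/6; filling with it alone gives 3×34 = 102.
Optimal mix: 3×carton of books + 1×crate of tools → weight 22, value 114.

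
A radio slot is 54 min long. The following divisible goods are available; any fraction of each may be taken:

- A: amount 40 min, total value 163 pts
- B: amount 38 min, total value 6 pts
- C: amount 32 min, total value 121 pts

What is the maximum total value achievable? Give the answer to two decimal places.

Take in order of value per unit:
- A (163/40 per unit): all 40 → value 163, running total 163.00
- C (121/32 per unit): 14 of 32 → value 14×121/32 = 52.9375, running total 215.94
Total 215.94.

215.94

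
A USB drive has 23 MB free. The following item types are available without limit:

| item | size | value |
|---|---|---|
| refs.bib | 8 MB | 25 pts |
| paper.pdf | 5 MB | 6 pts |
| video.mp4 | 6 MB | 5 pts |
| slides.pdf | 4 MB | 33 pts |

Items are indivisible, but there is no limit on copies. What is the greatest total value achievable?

Best value-per-unit is slides.pdf at 33/4, and filling with it alone uses size 5×4=20. No mix of the others beats 5×33 = 165.

165 pts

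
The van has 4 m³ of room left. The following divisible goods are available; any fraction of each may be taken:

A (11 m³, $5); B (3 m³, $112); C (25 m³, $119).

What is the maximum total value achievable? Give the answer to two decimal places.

Take in order of value per unit:
- B (112/3 per unit): all 3 → value 112, running total 112.00
- C (119/25 per unit): 1 of 25 → value 1×119/25 = 4.7600, running total 116.76
Total 116.76.

116.76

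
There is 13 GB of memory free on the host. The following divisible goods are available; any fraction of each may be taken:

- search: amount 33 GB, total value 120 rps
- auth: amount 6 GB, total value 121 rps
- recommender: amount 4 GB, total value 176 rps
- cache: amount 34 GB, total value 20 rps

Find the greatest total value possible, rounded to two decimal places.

307.91

Take in order of value per unit:
- recommender (176/4 per unit): all 4 → value 176, running total 176.00
- auth (121/6 per unit): all 6 → value 121, running total 297.00
- search (120/33 per unit): 3 of 33 → value 3×120/33 = 10.9091, running total 307.91
Total 307.91.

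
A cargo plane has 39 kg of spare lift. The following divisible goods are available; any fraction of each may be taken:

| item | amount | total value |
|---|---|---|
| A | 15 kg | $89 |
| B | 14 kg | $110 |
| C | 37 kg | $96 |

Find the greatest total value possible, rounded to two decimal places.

Take in order of value per unit:
- B (110/14 per unit): all 14 → value 110, running total 110.00
- A (89/15 per unit): all 15 → value 89, running total 199.00
- C (96/37 per unit): 10 of 37 → value 10×96/37 = 25.9459, running total 224.95
Total 224.95.

224.95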